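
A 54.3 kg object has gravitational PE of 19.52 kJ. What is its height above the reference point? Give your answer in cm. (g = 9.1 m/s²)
Convert to SI: m = 54.3 kg, PE = 19520.0 J
h = PE/(mg) = 19520.0/(54.3·9.1) = 39.5038 m = 3950 cm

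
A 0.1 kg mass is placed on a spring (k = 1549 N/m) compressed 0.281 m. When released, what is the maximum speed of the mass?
½kx² = ½mv² ⇒ v = x√(k/m) = (0.281)√(1549/0.1) = 34.97 m/s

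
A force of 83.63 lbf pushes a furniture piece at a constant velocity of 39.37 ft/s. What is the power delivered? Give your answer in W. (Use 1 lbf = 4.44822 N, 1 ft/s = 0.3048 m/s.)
Convert to SI: F = 372.005 N, v = 12.0 m/s
P = Fv = (372.005)(12.0) = 4464 W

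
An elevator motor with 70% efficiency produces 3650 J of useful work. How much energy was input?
W_in = W_out/η = 3650/0.7 = 5214 J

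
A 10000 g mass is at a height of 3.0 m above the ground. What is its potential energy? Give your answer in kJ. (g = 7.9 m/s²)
Convert to SI: m = 10.0 kg, h = 3.0 m
PE = mgh = (10.0)(7.9)(3.0) = 237.0 J = 0.237 kJ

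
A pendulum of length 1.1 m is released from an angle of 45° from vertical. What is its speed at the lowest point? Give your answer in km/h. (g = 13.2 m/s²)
h = L(1 − cosθ) = 1.1(1 − cos45°) = 0.322183 m
v = √(2gh) = √(2·13.2·0.322183) = 2.91644 m/s = 10.5 km/h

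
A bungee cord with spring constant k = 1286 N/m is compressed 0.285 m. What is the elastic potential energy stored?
PE = ½kx² = ½(1286)(0.285)² = 52.23 J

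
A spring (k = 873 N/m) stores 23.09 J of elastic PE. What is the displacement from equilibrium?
x = √(2·PE/k) = √(2·23.09/873) = 0.23 m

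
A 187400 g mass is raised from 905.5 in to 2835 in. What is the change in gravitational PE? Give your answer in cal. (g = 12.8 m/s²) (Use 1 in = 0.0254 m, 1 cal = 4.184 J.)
Convert to SI: m = 187.4 kg, Δh = 49.0093 m
ΔPE = mgΔh = (187.4)(12.8)(49.0093) = 117560 J = 28100 cal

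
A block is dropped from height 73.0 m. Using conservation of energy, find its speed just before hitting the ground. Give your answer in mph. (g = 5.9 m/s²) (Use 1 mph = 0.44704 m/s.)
mgh = ½mv² ⇒ v = √(2gh) = √(2·5.9·73.0) = 29.3496 m/s = 65.65 mph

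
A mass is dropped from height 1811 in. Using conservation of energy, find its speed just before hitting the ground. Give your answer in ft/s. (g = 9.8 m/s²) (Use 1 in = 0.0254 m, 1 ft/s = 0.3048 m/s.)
Convert to SI: h = 45.9994 m
mgh = ½mv² ⇒ v = √(2gh) = √(2·9.8·45.9994) = 30.0265 m/s = 98.51 ft/s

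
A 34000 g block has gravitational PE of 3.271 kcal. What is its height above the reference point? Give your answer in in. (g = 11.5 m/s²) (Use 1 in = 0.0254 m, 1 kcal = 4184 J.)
Convert to SI: m = 34.0 kg, PE = 13685.9 J
h = PE/(mg) = 13685.9/(34.0·11.5) = 35.0022 m = 1378 in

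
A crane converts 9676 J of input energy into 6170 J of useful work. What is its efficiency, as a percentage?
η = W_out/W_in = 6170/9676 = 63.77%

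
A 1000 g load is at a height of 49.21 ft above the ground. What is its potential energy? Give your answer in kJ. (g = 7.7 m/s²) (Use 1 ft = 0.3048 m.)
Convert to SI: m = 1.0 kg, h = 14.9992 m
PE = mgh = (1.0)(7.7)(14.9992) = 115.494 J = 0.1155 kJ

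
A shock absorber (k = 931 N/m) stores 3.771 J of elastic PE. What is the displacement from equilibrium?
x = √(2·PE/k) = √(2·3.771/931) = 0.09001 m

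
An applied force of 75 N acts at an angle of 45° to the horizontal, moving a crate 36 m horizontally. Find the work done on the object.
W = F·d·cosθ = (75)(36)cos(45°) = 1909 J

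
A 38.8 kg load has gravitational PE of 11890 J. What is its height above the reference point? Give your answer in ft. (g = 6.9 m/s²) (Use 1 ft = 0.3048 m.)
h = PE/(mg) = 11890.0/(38.8·6.9) = 44.4121 m = 145.7 ft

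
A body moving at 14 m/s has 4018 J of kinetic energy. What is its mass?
m = 2·KE/v² = 2·4018/(14)² = 41.0 kg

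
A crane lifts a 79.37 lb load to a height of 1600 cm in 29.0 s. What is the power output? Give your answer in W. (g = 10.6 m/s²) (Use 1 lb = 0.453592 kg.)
Convert to SI: m = 36.0016 kg, h = 16.0 m, t = 29.0 s
P = mgh/t = (36.0016)(10.6)(16.0)/29.0 = 210.5 W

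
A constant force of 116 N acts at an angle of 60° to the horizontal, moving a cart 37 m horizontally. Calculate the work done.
W = F·d·cosθ = (116)(37)cos(60°) = 2146 J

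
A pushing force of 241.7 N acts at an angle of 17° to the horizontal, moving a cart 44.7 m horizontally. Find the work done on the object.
W = F·d·cosθ = (241.7)(44.7)cos(17°) = 10330 J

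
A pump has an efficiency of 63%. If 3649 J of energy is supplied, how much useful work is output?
W_out = η·W_in = 0.63·3649 = 2298.87 J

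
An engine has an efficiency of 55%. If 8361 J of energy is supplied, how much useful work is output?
W_out = η·W_in = 0.55·8361 = 4598.55 J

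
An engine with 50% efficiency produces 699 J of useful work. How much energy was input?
W_in = W_out/η = 699/0.5 = 1398 J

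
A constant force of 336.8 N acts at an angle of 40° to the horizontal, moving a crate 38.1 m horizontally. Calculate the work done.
W = F·d·cosθ = (336.8)(38.1)cos(40°) = 9830 J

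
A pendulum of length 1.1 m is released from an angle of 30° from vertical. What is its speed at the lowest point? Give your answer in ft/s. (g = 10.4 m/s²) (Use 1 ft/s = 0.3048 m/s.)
h = L(1 − cosθ) = 1.1(1 − cos30°) = 0.147372 m
v = √(2gh) = √(2·10.4·0.147372) = 1.75081 m/s = 5.744 ft/s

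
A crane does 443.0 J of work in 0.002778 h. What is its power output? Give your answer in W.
Convert to SI: W = 443.0 J, t = 10.0008 s
P = W/t = 443.0/10.0008 = 44.3 W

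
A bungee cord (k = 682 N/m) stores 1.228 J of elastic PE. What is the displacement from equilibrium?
x = √(2·PE/k) = √(2·1.228/682) = 0.06001 m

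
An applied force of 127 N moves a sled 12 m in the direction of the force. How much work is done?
W = F·d = (127)(12) = 1524 J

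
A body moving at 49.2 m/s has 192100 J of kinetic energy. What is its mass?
m = 2·KE/v² = 2·192100/(49.2)² = 158.7 kg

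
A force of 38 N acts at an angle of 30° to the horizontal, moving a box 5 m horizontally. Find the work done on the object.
W = F·d·cosθ = (38)(5)cos(30°) = 164.5 J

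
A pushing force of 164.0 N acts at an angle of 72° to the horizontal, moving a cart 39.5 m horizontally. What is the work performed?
W = F·d·cosθ = (164.0)(39.5)cos(72°) = 2002 J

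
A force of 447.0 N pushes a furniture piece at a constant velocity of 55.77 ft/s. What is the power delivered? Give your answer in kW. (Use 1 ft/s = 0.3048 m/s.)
Convert to SI: F = 447.0 N, v = 16.9987 m/s
P = Fv = (447.0)(16.9987) = 7598.42 W = 7.598 kW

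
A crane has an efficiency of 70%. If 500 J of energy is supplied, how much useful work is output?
W_out = η·W_in = 0.7·500 = 350.0 J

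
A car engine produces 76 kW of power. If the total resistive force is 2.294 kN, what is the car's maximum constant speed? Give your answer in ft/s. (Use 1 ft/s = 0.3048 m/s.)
Convert to SI: F = 2294.0 N
P = Fv ⇒ v = P/F = 76000 W/2294.0 N = 33.1299 m/s = 108.7 ft/s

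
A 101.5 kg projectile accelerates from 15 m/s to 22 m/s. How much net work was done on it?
W = ΔKE = ½m(v₂² − v₁²) = ½(101.5)(22² − 15²) = 13144.25 J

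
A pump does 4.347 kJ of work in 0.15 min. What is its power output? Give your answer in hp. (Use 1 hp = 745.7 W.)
Convert to SI: W = 4347.0 J, t = 9.0 s
P = W/t = 4347.0/9.0 = 483.0 W = 0.6477 hp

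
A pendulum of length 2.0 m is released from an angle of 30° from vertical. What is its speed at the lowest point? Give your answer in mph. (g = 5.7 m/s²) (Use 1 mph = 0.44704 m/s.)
h = L(1 − cosθ) = 2.0(1 − cos30°) = 0.267949 m
v = √(2gh) = √(2·5.7·0.267949) = 1.74775 m/s = 3.91 mph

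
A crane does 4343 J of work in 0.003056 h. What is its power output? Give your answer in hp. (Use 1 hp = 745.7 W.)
Convert to SI: W = 4343.0 J, t = 11.0016 s
P = W/t = 4343.0/11.0016 = 394.761 W = 0.5294 hp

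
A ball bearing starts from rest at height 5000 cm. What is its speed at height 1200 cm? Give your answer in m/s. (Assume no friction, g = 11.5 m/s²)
Convert to SI: h₁−h₂ = 38.0 m
mgh₁ = mgh₂ + ½mv² ⇒ v = √(2g(h₁−h₂)) = √(2·11.5·38.0) = 29.56 m/s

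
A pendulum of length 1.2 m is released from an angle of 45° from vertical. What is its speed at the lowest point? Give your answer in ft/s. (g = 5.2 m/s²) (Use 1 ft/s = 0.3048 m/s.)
h = L(1 − cosθ) = 1.2(1 − cos45°) = 0.351472 m
v = √(2gh) = √(2·5.2·0.351472) = 1.91189 m/s = 6.273 ft/s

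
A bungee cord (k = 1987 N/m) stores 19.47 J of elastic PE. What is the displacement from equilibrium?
x = √(2·PE/k) = √(2·19.47/1987) = 0.14 m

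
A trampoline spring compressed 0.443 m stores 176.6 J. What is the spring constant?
k = 2·PE/x² = 2·176.6/(0.443)² = 1800 N/m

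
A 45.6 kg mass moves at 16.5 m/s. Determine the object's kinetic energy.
KE = ½mv² = ½(45.6)(16.5)² = 6207 J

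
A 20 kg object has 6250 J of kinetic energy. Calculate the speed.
v = √(2·KE/m) = √(2·6250/20) = 25.0 m/s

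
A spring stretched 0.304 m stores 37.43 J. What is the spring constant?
k = 2·PE/x² = 2·37.43/(0.304)² = 810.0 N/m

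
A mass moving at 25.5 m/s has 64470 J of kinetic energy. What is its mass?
m = 2·KE/v² = 2·64470/(25.5)² = 198.3 kg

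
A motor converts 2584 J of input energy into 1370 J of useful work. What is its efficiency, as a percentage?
η = W_out/W_in = 1370/2584 = 53.02%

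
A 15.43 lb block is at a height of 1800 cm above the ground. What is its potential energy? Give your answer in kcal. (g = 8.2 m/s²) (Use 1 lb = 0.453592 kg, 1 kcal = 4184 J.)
Convert to SI: m = 6.99892 kg, h = 18.0 m
PE = mgh = (6.99892)(8.2)(18.0) = 1033.04 J = 0.2469 kcal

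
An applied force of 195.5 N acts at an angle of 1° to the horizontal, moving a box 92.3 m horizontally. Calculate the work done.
W = F·d·cosθ = (195.5)(92.3)cos(1°) = 18040 J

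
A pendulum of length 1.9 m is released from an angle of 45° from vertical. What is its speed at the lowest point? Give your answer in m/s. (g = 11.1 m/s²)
h = L(1 − cosθ) = 1.9(1 − cos45°) = 0.556497 m
v = √(2gh) = √(2·11.1·0.556497) = 3.515 m/s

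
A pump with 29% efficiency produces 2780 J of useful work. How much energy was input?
W_in = W_out/η = 2780/0.29 = 9586 J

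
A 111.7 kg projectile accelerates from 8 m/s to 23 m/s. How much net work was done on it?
W = ΔKE = ½m(v₂² − v₁²) = ½(111.7)(23² − 8²) = 25970.25 J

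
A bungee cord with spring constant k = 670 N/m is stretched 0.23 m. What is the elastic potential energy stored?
PE = ½kx² = ½(670)(0.23)² = 17.72 J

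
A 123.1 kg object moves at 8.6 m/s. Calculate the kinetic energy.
KE = ½mv² = ½(123.1)(8.6)² = 4552 J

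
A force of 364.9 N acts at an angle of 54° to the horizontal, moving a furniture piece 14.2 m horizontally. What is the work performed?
W = F·d·cosθ = (364.9)(14.2)cos(54°) = 3046 J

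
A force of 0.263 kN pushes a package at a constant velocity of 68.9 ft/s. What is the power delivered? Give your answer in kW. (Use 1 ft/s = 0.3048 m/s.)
Convert to SI: F = 263.0 N, v = 21.0007 m/s
P = Fv = (263.0)(21.0007) = 5523.19 W = 5.523 kW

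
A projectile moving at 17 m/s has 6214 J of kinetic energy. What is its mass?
m = 2·KE/v² = 2·6214/(17)² = 43.0 kg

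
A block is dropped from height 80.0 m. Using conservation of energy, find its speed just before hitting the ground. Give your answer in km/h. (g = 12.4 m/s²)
mgh = ½mv² ⇒ v = √(2gh) = √(2·12.4·80.0) = 44.5421 m/s = 160.4 km/h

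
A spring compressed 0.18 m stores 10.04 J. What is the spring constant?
k = 2·PE/x² = 2·10.04/(0.18)² = 619.8 N/m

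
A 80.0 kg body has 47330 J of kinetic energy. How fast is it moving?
v = √(2·KE/m) = √(2·47330/80.0) = 34.4 m/s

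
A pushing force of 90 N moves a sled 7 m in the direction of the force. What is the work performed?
W = F·d = (90)(7) = 630.0 J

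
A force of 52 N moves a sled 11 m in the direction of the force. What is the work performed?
W = F·d = (52)(11) = 572.0 J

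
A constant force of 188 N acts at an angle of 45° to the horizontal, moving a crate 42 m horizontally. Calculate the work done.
W = F·d·cosθ = (188)(42)cos(45°) = 5583 J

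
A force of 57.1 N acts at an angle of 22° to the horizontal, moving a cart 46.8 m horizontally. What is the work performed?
W = F·d·cosθ = (57.1)(46.8)cos(22°) = 2478 J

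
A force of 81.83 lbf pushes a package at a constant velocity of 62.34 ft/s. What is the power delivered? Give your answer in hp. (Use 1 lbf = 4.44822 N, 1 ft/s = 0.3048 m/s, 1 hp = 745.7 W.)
Convert to SI: F = 363.998 N, v = 19.0012 m/s
P = Fv = (363.998)(19.0012) = 6916.41 W = 9.275 hp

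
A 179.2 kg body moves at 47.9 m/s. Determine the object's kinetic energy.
KE = ½mv² = ½(179.2)(47.9)² = 205600 J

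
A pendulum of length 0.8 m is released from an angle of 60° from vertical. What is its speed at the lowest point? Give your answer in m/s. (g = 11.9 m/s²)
h = L(1 − cosθ) = 0.8(1 − cos60°) = 0.4 m
v = √(2gh) = √(2·11.9·0.4) = 3.085 m/s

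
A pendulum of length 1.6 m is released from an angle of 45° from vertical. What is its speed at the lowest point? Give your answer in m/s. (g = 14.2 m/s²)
h = L(1 − cosθ) = 1.6(1 − cos45°) = 0.468629 m
v = √(2gh) = √(2·14.2·0.468629) = 3.648 m/s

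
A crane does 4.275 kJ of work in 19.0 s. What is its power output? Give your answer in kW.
Convert to SI: W = 4275.0 J, t = 19.0 s
P = W/t = 4275.0/19.0 = 225.0 W = 0.225 kW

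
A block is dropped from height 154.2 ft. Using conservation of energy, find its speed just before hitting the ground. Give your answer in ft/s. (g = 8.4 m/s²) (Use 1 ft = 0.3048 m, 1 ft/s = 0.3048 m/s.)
Convert to SI: h = 47.0002 m
mgh = ½mv² ⇒ v = √(2gh) = √(2·8.4·47.0002) = 28.0999 m/s = 92.19 ft/s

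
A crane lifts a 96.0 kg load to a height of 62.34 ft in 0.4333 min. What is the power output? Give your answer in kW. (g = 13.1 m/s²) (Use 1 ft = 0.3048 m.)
Convert to SI: m = 96.0 kg, h = 19.0012 m, t = 25.998 s
P = mgh/t = (96.0)(13.1)(19.0012)/25.998 = 919.146 W = 0.9191 kW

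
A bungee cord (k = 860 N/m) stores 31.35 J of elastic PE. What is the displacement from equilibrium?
x = √(2·PE/k) = √(2·31.35/860) = 0.27 m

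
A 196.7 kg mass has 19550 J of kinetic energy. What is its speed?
v = √(2·KE/m) = √(2·19550/196.7) = 14.1 m/s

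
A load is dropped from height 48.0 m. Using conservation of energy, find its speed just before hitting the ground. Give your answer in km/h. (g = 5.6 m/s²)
mgh = ½mv² ⇒ v = √(2gh) = √(2·5.6·48.0) = 23.1862 m/s = 83.47 km/h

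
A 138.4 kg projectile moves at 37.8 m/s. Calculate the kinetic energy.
KE = ½mv² = ½(138.4)(37.8)² = 98880 J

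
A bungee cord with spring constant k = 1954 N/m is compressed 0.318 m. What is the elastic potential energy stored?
PE = ½kx² = ½(1954)(0.318)² = 98.8 J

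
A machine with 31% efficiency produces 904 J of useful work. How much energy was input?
W_in = W_out/η = 904/0.31 = 2916 J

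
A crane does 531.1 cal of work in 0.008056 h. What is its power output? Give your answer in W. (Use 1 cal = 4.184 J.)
Convert to SI: W = 2222.12 J, t = 29.0016 s
P = W/t = 2222.12/29.0016 = 76.62 W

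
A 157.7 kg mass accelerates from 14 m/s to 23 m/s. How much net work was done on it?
W = ΔKE = ½m(v₂² − v₁²) = ½(157.7)(23² − 14²) = 26257.05 J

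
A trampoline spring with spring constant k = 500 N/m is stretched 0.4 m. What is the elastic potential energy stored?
PE = ½kx² = ½(500)(0.4)² = 40.0 J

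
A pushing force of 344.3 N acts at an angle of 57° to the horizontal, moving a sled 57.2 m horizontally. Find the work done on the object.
W = F·d·cosθ = (344.3)(57.2)cos(57°) = 10730 J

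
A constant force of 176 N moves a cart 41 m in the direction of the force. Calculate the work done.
W = F·d = (176)(41) = 7216 J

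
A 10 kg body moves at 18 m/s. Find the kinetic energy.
KE = ½mv² = ½(10)(18)² = 1620.0 J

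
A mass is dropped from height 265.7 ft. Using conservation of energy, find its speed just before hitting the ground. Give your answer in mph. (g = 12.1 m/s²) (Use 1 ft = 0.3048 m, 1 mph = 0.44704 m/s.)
Convert to SI: h = 80.9854 m
mgh = ½mv² ⇒ v = √(2gh) = √(2·12.1·80.9854) = 44.2701 m/s = 99.03 mph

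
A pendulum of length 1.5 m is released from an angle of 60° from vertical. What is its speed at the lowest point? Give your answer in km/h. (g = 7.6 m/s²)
h = L(1 − cosθ) = 1.5(1 − cos60°) = 0.75 m
v = √(2gh) = √(2·7.6·0.75) = 3.3763886 m/s = 12.15 km/h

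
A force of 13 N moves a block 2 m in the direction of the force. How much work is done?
W = F·d = (13)(2) = 26.0 J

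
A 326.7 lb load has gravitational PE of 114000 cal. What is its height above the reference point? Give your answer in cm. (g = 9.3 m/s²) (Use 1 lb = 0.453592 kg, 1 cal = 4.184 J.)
Convert to SI: m = 148.189 kg, PE = 476976 J
h = PE/(mg) = 476976/(148.189·9.3) = 346.098 m = 34610 cm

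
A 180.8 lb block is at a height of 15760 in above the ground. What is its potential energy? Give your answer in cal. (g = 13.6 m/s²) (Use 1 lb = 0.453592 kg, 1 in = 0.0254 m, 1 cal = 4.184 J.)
Convert to SI: m = 82.0094 kg, h = 400.304 m
PE = mgh = (82.0094)(13.6)(400.304) = 446470 J = 106700 cal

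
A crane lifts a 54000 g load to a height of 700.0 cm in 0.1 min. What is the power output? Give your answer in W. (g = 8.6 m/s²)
Convert to SI: m = 54.0 kg, h = 7.0 m, t = 6.0 s
P = mgh/t = (54.0)(8.6)(7.0)/6.0 = 541.8 W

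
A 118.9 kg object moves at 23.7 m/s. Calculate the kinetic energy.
KE = ½mv² = ½(118.9)(23.7)² = 33390 J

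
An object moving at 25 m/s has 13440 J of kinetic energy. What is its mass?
m = 2·KE/v² = 2·13440/(25)² = 43.01 kg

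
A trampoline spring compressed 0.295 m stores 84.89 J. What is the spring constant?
k = 2·PE/x² = 2·84.89/(0.295)² = 1951 N/m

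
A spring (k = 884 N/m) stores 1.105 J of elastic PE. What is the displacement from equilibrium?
x = √(2·PE/k) = √(2·1.105/884) = 0.05 m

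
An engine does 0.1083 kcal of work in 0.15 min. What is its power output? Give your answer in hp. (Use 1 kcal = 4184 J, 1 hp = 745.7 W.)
Convert to SI: W = 453.127 J, t = 9.0 s
P = W/t = 453.127/9.0 = 50.3475 W = 0.06752 hp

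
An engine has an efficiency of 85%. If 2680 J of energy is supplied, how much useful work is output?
W_out = η·W_in = 0.85·2680 = 2278.0 J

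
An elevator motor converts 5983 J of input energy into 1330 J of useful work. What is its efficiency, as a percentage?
η = W_out/W_in = 1330/5983 = 22.23%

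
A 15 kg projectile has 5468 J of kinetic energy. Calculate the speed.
v = √(2·KE/m) = √(2·5468/15) = 27.0 m/s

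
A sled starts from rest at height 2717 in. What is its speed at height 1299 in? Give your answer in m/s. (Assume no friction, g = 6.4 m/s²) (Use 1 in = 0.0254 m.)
Convert to SI: h₁−h₂ = 36.0172 m
mgh₁ = mgh₂ + ½mv² ⇒ v = √(2g(h₁−h₂)) = √(2·6.4·36.0172) = 21.47 m/s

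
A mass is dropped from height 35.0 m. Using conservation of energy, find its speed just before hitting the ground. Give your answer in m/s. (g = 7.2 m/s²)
mgh = ½mv² ⇒ v = √(2gh) = √(2·7.2·35.0) = 22.45 m/s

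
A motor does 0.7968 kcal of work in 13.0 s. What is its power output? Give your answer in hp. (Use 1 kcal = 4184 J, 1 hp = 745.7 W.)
Convert to SI: W = 3333.81 J, t = 13.0 s
P = W/t = 3333.81/13.0 = 256.447 W = 0.3439 hp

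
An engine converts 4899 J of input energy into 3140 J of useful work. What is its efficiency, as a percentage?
η = W_out/W_in = 3140/4899 = 64.09%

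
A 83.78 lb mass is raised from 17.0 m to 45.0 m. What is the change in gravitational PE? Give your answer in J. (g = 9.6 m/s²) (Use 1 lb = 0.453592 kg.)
Convert to SI: m = 38.0019 kg, Δh = 28.0 m
ΔPE = mgΔh = (38.0019)(9.6)(28.0) = 10210 J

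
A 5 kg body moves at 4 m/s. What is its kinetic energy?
KE = ½mv² = ½(5)(4)² = 40.0 J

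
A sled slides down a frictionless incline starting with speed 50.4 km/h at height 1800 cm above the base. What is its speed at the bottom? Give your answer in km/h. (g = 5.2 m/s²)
Convert to SI: v₀ = 14.0 m/s, h = 18.0 m
½mv₀² + mgh = ½mv² ⇒ v = √(v₀² + 2gh) = √(14.0² + 2·5.2·18.0) = 19.5755 m/s = 70.47 km/h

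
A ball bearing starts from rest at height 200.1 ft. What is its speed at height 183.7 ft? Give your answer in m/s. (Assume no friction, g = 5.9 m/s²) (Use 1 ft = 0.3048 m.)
Convert to SI: h₁−h₂ = 4.99872 m
mgh₁ = mgh₂ + ½mv² ⇒ v = √(2g(h₁−h₂)) = √(2·5.9·4.99872) = 7.68 m/s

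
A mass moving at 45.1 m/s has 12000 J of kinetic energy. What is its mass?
m = 2·KE/v² = 2·12000/(45.1)² = 11.8 kg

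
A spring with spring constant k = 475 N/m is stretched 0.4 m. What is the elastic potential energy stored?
PE = ½kx² = ½(475)(0.4)² = 38.0 J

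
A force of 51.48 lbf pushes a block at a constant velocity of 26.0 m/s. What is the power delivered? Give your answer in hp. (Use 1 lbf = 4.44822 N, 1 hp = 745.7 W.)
Convert to SI: F = 228.994 N, v = 26.0 m/s
P = Fv = (228.994)(26.0) = 5953.85 W = 7.984 hp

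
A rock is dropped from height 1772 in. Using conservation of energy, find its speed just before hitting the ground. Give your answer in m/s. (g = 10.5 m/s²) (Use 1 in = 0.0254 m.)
Convert to SI: h = 45.0088 m
mgh = ½mv² ⇒ v = √(2gh) = √(2·10.5·45.0088) = 30.74 m/s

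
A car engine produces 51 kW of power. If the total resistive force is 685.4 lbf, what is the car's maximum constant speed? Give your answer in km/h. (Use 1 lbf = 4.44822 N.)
Convert to SI: F = 3048.81 N
P = Fv ⇒ v = P/F = 51000 W/3048.81 N = 16.7278 m/s = 60.22 km/h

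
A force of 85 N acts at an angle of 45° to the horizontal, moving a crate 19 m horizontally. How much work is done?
W = F·d·cosθ = (85)(19)cos(45°) = 1142 J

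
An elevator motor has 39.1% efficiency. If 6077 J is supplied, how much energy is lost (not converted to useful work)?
W_lost = W_in(1 − η) = 6077·(1 − 0.391) = 3701 J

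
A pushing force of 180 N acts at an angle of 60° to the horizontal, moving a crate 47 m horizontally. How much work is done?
W = F·d·cosθ = (180)(47)cos(60°) = 4230 J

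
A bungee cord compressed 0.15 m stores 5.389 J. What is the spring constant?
k = 2·PE/x² = 2·5.389/(0.15)² = 479.0 N/m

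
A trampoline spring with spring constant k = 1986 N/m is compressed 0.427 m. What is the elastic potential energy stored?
PE = ½kx² = ½(1986)(0.427)² = 181.1 J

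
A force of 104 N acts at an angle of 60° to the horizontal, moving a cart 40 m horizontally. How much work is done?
W = F·d·cosθ = (104)(40)cos(60°) = 2080 J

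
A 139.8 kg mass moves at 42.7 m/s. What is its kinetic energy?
KE = ½mv² = ½(139.8)(42.7)² = 127400 J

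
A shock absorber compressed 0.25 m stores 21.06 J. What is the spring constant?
k = 2·PE/x² = 2·21.06/(0.25)² = 673.9 N/m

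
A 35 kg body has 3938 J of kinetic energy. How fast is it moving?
v = √(2·KE/m) = √(2·3938/35) = 15.0 m/s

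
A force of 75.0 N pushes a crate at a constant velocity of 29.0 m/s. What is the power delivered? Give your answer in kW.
P = Fv = (75.0)(29.0) = 2175.0 W = 2.175 kW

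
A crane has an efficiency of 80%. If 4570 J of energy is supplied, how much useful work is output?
W_out = η·W_in = 0.8·4570 = 3656.0 J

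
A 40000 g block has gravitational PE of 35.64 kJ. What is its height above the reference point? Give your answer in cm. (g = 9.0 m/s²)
Convert to SI: m = 40.0 kg, PE = 35640.0 J
h = PE/(mg) = 35640.0/(40.0·9.0) = 99.0 m = 9900 cm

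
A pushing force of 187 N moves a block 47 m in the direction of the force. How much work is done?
W = F·d = (187)(47) = 8789 J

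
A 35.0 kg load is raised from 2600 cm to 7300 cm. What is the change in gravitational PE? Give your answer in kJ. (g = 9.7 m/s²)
Convert to SI: m = 35.0 kg, Δh = 47.0 m
ΔPE = mgΔh = (35.0)(9.7)(47.0) = 15956.5 J = 15.96 kJ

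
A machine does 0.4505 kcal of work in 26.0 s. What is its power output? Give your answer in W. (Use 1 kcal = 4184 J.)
Convert to SI: W = 1884.89 J, t = 26.0 s
P = W/t = 1884.89/26.0 = 72.5 W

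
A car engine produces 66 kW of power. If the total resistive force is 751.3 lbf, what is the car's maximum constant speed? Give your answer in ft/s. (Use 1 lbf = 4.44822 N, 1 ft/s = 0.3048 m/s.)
Convert to SI: F = 3341.95 N
P = Fv ⇒ v = P/F = 66000 W/3341.95 N = 19.749 m/s = 64.79 ft/s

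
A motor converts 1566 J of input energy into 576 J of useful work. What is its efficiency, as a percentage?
η = W_out/W_in = 576/1566 = 36.78%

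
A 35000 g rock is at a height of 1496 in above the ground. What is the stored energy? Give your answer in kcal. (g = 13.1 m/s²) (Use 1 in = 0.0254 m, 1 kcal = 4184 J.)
Convert to SI: m = 35.0 kg, h = 37.9984 m
PE = mgh = (35.0)(13.1)(37.9984) = 17422.3 J = 4.164 kcal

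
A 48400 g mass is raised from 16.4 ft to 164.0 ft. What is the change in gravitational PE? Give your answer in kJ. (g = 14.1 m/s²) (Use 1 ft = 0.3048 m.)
Convert to SI: m = 48.4 kg, Δh = 44.9885 m
ΔPE = mgΔh = (48.4)(14.1)(44.9885) = 30701.9 J = 30.7 kJ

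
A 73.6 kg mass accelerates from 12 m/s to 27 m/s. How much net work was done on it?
W = ΔKE = ½m(v₂² − v₁²) = ½(73.6)(27² − 12²) = 21528.0 J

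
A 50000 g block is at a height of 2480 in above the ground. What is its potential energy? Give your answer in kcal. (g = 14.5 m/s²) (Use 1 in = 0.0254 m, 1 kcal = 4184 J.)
Convert to SI: m = 50.0 kg, h = 62.992 m
PE = mgh = (50.0)(14.5)(62.992) = 45669.2 J = 10.92 kcal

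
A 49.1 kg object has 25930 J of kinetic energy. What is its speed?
v = √(2·KE/m) = √(2·25930/49.1) = 32.5 m/s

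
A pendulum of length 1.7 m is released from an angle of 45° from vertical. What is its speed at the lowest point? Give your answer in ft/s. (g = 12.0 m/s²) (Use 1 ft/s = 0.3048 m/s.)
h = L(1 − cosθ) = 1.7(1 − cos45°) = 0.497918 m
v = √(2gh) = √(2·12.0·0.497918) = 3.45688 m/s = 11.34 ft/s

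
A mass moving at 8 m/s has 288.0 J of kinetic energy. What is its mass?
m = 2·KE/v² = 2·288.0/(8)² = 9.0 kg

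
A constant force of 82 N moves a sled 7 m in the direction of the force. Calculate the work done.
W = F·d = (82)(7) = 574.0 J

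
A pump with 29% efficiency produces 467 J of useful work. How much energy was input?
W_in = W_out/η = 467/0.29 = 1610 J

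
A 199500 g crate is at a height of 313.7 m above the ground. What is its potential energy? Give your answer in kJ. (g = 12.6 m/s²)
Convert to SI: m = 199.5 kg, h = 313.7 m
PE = mgh = (199.5)(12.6)(313.7) = 788548 J = 788.5 kJ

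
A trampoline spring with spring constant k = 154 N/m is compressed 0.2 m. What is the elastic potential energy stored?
PE = ½kx² = ½(154)(0.2)² = 3.08 J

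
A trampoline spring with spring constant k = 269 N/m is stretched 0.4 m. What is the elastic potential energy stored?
PE = ½kx² = ½(269)(0.4)² = 21.52 J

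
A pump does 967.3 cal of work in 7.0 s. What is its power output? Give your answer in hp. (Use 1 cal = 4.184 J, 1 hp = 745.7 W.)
Convert to SI: W = 4047.18 J, t = 7.0 s
P = W/t = 4047.18/7.0 = 578.169 W = 0.7753 hp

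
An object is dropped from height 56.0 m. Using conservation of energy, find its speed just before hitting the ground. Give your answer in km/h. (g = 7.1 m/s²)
mgh = ½mv² ⇒ v = √(2gh) = √(2·7.1·56.0) = 28.1993 m/s = 101.5 km/h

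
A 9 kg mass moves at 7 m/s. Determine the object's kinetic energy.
KE = ½mv² = ½(9)(7)² = 220.5 J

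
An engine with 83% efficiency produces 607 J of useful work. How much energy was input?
W_in = W_out/η = 607/0.83 = 731.3 J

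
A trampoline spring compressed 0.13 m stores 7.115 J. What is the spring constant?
k = 2·PE/x² = 2·7.115/(0.13)² = 842.0 N/m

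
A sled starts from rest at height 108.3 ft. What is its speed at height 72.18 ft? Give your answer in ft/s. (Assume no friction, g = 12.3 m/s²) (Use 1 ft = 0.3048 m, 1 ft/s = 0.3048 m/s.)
Convert to SI: h₁−h₂ = 11.0094 m
mgh₁ = mgh₂ + ½mv² ⇒ v = √(2g(h₁−h₂)) = √(2·12.3·11.0094) = 16.4569 m/s = 53.99 ft/s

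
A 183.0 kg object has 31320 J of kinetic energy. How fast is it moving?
v = √(2·KE/m) = √(2·31320/183.0) = 18.5 m/s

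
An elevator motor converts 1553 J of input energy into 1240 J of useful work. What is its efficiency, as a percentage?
η = W_out/W_in = 1240/1553 = 79.85%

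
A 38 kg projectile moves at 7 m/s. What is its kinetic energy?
KE = ½mv² = ½(38)(7)² = 931.0 J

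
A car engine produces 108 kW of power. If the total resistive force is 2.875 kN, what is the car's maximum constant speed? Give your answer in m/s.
Convert to SI: F = 2875.0 N
P = Fv ⇒ v = P/F = 108000 W/2875.0 N = 37.57 m/s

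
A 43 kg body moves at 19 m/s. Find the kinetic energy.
KE = ½mv² = ½(43)(19)² = 7761.5 J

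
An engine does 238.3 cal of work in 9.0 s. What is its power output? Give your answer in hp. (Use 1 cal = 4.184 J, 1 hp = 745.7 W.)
Convert to SI: W = 997.047 J, t = 9.0 s
P = W/t = 997.047/9.0 = 110.783 W = 0.1486 hp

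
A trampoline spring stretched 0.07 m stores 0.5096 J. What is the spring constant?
k = 2·PE/x² = 2·0.5096/(0.07)² = 208.0 N/m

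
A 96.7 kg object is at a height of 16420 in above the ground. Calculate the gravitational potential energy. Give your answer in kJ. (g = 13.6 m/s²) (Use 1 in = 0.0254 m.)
Convert to SI: m = 96.7 kg, h = 417.068 m
PE = mgh = (96.7)(13.6)(417.068) = 548494 J = 548.5 kJ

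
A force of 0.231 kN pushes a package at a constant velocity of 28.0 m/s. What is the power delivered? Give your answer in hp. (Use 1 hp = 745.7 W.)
Convert to SI: F = 231.0 N, v = 28.0 m/s
P = Fv = (231.0)(28.0) = 6468.0 W = 8.674 hp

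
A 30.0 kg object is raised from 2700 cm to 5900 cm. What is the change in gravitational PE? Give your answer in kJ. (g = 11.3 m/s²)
Convert to SI: m = 30.0 kg, Δh = 32.0 m
ΔPE = mgΔh = (30.0)(11.3)(32.0) = 10848.0 J = 10.85 kJ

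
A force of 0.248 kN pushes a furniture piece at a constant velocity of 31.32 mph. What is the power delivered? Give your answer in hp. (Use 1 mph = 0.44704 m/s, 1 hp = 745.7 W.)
Convert to SI: F = 248.0 N, v = 14.0013 m/s
P = Fv = (248.0)(14.0013) = 3472.32 W = 4.656 hp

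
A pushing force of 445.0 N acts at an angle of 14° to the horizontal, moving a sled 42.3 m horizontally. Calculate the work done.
W = F·d·cosθ = (445.0)(42.3)cos(14°) = 18260 J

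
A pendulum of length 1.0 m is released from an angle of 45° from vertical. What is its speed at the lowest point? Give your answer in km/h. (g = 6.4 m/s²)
h = L(1 − cosθ) = 1.0(1 − cos45°) = 0.292893 m
v = √(2gh) = √(2·6.4·0.292893) = 1.93624 m/s = 6.97 km/h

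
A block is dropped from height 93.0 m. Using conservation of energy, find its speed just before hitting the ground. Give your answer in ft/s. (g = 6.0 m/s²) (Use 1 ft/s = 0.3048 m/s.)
mgh = ½mv² ⇒ v = √(2gh) = √(2·6.0·93.0) = 33.4066 m/s = 109.6 ft/s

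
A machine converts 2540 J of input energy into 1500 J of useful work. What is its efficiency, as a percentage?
η = W_out/W_in = 1500/2540 = 59.06%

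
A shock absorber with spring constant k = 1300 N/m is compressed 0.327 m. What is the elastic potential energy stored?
PE = ½kx² = ½(1300)(0.327)² = 69.5 J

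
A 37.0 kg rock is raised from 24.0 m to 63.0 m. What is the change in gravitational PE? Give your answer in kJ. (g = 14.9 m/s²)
ΔPE = mgΔh = (37.0)(14.9)(39.0) = 21500.7 J = 21.5 kJ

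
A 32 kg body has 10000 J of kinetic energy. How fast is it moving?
v = √(2·KE/m) = √(2·10000/32) = 25.0 m/s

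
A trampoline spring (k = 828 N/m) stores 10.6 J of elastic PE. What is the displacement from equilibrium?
x = √(2·PE/k) = √(2·10.6/828) = 0.16 m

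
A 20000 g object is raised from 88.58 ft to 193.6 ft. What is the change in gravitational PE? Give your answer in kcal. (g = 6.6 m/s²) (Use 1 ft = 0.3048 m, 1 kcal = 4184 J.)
Convert to SI: m = 20.0 kg, Δh = 32.0101 m
ΔPE = mgΔh = (20.0)(6.6)(32.0101) = 4225.33 J = 1.01 kcal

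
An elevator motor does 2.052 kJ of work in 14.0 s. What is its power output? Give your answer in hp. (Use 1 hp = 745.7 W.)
Convert to SI: W = 2052.0 J, t = 14.0 s
P = W/t = 2052.0/14.0 = 146.571 W = 0.1966 hp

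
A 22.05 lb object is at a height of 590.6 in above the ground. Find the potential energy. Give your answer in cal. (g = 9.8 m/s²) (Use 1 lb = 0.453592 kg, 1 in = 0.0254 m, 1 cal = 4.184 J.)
Convert to SI: m = 10.0017 kg, h = 15.0012 m
PE = mgh = (10.0017)(9.8)(15.0012) = 1470.37 J = 351.4 cal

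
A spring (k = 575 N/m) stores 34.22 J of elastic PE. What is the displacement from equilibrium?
x = √(2·PE/k) = √(2·34.22/575) = 0.345 m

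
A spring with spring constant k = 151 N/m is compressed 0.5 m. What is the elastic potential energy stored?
PE = ½kx² = ½(151)(0.5)² = 18.88 J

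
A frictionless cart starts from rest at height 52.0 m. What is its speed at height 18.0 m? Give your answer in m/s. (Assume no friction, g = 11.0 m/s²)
mgh₁ = mgh₂ + ½mv² ⇒ v = √(2g(h₁−h₂)) = √(2·11.0·34.0) = 27.35 m/s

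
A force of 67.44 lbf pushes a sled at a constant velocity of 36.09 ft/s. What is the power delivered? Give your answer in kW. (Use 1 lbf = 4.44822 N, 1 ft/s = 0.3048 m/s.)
Convert to SI: F = 299.988 N, v = 11.0002 m/s
P = Fv = (299.988)(11.0002) = 3299.94 W = 3.3 kW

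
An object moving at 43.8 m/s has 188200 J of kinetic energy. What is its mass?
m = 2·KE/v² = 2·188200/(43.8)² = 196.2 kg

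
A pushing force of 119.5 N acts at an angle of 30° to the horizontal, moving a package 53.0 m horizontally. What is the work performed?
W = F·d·cosθ = (119.5)(53.0)cos(30°) = 5485 J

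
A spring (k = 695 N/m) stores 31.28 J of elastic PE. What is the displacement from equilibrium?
x = √(2·PE/k) = √(2·31.28/695) = 0.3 m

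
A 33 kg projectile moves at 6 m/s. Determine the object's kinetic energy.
KE = ½mv² = ½(33)(6)² = 594.0 J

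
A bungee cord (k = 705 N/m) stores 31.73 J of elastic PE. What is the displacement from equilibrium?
x = √(2·PE/k) = √(2·31.73/705) = 0.3 m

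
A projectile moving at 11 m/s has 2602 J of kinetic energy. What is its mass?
m = 2·KE/v² = 2·2602/(11)² = 43.01 kg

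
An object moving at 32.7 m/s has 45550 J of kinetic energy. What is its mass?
m = 2·KE/v² = 2·45550/(32.7)² = 85.2 kg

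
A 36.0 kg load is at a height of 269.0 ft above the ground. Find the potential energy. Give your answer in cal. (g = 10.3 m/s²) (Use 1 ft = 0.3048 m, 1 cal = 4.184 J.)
Convert to SI: m = 36.0 kg, h = 81.9912 m
PE = mgh = (36.0)(10.3)(81.9912) = 30402.3 J = 7266 cal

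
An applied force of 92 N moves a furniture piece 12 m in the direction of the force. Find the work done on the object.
W = F·d = (92)(12) = 1104 J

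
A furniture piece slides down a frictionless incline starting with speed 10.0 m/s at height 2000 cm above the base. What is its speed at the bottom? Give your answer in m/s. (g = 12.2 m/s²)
Convert to SI: v₀ = 10.0 m/s, h = 20.0 m
½mv₀² + mgh = ½mv² ⇒ v = √(v₀² + 2gh) = √(10.0² + 2·12.2·20.0) = 24.25 m/s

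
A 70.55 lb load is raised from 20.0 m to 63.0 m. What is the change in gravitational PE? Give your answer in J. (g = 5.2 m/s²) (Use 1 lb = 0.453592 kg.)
Convert to SI: m = 32.0009 kg, Δh = 43.0 m
ΔPE = mgΔh = (32.0009)(5.2)(43.0) = 7155 J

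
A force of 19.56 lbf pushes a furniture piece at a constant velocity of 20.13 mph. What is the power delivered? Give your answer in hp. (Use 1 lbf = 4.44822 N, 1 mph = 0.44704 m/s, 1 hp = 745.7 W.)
Convert to SI: F = 87.0072 N, v = 8.99892 m/s
P = Fv = (87.0072)(8.99892) = 782.97 W = 1.05 hp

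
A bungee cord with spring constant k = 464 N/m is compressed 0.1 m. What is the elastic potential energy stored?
PE = ½kx² = ½(464)(0.1)² = 2.32 J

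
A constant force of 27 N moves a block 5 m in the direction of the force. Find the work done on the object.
W = F·d = (27)(5) = 135.0 J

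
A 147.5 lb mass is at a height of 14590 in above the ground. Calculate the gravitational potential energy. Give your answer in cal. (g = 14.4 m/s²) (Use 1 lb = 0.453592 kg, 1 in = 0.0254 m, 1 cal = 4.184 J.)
Convert to SI: m = 66.9048 kg, h = 370.586 m
PE = mgh = (66.9048)(14.4)(370.586) = 357033 J = 85330 cal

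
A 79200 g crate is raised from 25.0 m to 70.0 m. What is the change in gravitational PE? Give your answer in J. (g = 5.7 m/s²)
Convert to SI: m = 79.2 kg, Δh = 45.0 m
ΔPE = mgΔh = (79.2)(5.7)(45.0) = 20310 J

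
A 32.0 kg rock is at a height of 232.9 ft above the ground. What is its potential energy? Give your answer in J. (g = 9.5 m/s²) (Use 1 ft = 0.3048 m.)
Convert to SI: m = 32.0 kg, h = 70.9879 m
PE = mgh = (32.0)(9.5)(70.9879) = 21580 J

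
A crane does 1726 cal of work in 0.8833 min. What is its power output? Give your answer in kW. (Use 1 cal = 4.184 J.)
Convert to SI: W = 7221.58 J, t = 52.998 s
P = W/t = 7221.58/52.998 = 136.261 W = 0.1363 kW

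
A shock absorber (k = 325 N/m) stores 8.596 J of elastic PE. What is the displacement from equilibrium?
x = √(2·PE/k) = √(2·8.596/325) = 0.23 m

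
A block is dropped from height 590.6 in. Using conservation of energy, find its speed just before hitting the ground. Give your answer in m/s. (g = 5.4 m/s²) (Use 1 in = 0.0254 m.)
Convert to SI: h = 15.0012 m
mgh = ½mv² ⇒ v = √(2gh) = √(2·5.4·15.0012) = 12.73 m/s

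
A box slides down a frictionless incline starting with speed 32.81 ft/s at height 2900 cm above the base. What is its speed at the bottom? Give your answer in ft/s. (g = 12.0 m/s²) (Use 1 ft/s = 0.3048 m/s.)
Convert to SI: v₀ = 10.0005 m/s, h = 29.0 m
½mv₀² + mgh = ½mv² ⇒ v = √(v₀² + 2gh) = √(10.0005² + 2·12.0·29.0) = 28.2136 m/s = 92.56 ft/s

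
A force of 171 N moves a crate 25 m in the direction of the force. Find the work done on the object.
W = F·d = (171)(25) = 4275 J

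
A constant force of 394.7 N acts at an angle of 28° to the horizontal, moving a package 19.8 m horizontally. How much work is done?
W = F·d·cosθ = (394.7)(19.8)cos(28°) = 6900 J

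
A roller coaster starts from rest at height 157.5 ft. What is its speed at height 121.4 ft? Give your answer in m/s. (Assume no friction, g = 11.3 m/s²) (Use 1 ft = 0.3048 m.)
Convert to SI: h₁−h₂ = 11.0033 m
mgh₁ = mgh₂ + ½mv² ⇒ v = √(2g(h₁−h₂)) = √(2·11.3·11.0033) = 15.77 m/s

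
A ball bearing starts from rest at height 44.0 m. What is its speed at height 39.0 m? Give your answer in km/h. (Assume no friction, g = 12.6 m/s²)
mgh₁ = mgh₂ + ½mv² ⇒ v = √(2g(h₁−h₂)) = √(2·12.6·5.0) = 11.225 m/s = 40.41 km/h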